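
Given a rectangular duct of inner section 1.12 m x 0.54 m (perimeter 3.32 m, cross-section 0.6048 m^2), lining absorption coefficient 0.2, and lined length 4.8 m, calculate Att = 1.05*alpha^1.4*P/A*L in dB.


alpha^1.4 = 0.2^1.4 = 0.105061
Attenuation rate = 1.05 * alpha^1.4 * P / A
= 1.05 * 0.105061 * 3.32 / 0.6048 = 0.60556 dB/m
Total Att = 0.60556 * 4.8 = 2.9067 dB


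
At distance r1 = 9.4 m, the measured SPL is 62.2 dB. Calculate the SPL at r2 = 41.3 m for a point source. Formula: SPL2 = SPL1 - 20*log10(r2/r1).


r2/r1 = 41.3/9.4 = 4.39362
Correction = 20*log10(4.39362) = 12.8564 dB
SPL2 = 62.2 - 12.8564 = 49.344 dB


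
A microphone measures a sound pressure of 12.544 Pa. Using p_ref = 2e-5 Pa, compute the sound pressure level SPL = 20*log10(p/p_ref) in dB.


p / p_ref = 12.544 / 2e-5 = 627200
SPL = 20 * log10(627200) = 115.95 dB


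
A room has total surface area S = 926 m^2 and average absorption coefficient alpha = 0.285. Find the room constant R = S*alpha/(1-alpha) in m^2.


R = 926 * 0.285 / (1 - 0.285) = 369.1 m^2


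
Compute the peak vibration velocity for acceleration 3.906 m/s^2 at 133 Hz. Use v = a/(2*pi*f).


omega = 2*pi*f = 2*pi*133 = 835.664 rad/s
v = a / omega = 3.906 / 835.664 = 0.0046741 m/s


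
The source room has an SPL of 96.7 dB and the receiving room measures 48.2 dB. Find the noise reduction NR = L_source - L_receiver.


NR = L_source - L_receiver (difference between source and receiving room levels)
NR = 96.7 - 48.2 = 48.5 dB


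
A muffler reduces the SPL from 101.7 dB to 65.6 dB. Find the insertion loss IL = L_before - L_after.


Insertion loss = SPL without muffler - SPL with muffler
IL = 101.7 - 65.6 = 36.1 dB


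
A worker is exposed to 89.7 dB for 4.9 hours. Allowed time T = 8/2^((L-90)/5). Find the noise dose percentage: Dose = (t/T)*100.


T_allowed = 8 / 2^((89.7 - 90)/5) = 8.33973 hr
Dose = 4.9 / 8.33973 * 100 = 58.755 %


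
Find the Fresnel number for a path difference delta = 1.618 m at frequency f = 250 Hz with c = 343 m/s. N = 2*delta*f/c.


N = 2*delta*f/c = 2*delta/lambda, where lambda = c/f
lambda = 343 / 250 = 1.372 m
N = 2 * 1.618 / 1.372 = 2.3586


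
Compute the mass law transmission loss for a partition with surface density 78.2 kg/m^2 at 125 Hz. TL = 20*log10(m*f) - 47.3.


m * f = 78.2 * 125 = 9775
20*log10(9775) = 79.8023 dB
TL = 79.8023 - 47.3 = 32.502 dB


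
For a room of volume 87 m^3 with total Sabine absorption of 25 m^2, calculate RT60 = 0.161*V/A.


RT60 = 0.161 * 87 / 25 = 0.56028 s


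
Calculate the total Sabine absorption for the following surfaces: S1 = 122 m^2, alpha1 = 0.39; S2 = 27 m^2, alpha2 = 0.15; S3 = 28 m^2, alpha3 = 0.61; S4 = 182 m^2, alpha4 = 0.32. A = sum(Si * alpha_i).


122 * 0.39 = 47.58
27 * 0.15 = 4.05
28 * 0.61 = 17.08
182 * 0.32 = 58.24
A_total = 47.58 + 4.05 + 17.08 + 58.24 = 126.95 m^2


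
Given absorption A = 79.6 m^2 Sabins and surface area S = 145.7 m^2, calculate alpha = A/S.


Absorption coefficient = absorbed power / incident power
alpha = A / S = 79.6 / 145.7 = 0.54633


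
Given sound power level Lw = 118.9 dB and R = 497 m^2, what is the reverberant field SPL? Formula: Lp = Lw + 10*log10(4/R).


4/R = 4/497 = 0.00804829
Lp = 118.9 + 10*log10(0.00804829) = 97.957 dB


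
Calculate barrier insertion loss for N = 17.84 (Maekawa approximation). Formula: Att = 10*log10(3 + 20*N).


3 + 20*N = 3 + 20*17.84 = 359.8
Att = 10*log10(359.8) = 25.561 dB


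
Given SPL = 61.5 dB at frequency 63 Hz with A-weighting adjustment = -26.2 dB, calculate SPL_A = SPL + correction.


A-weighting table: 63 Hz -> -26.2 dB correction
SPL_A = SPL + correction = 61.5 + (-26.2) = 35.3 dBA


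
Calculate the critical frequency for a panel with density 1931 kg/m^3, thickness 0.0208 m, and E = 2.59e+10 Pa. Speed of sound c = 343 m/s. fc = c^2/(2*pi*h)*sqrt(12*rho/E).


12*rho/E = 12*1931/2.59e+10 = 8.94672e-07
sqrt(12*rho/E) = sqrt(8.94672e-07) = 0.000945871
c^2/(2*pi*h) = 343^2/(2*pi*0.0208) = 900212
fc = 900212 * 0.000945871 = 851.48 Hz


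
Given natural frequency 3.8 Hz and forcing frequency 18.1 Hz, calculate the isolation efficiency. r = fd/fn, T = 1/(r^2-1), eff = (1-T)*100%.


r = 18.1 / 3.8 = 4.76316
r^2 - 1 = 4.76316^2 - 1 = 21.6877
T = 1/21.6877 = 0.0461091
Efficiency = (1 - 0.0461091)*100 = 95.389 %


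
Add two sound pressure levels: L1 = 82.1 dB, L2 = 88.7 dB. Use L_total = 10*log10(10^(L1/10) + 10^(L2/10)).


10^(82.1/10) = 1.62181e+08
10^(88.7/10) = 7.4131e+08
Sum = 1.62181e+08 + 7.4131e+08 = 9.03491e+08
L_total = 10*log10(9.03491e+08) = 89.559 dB


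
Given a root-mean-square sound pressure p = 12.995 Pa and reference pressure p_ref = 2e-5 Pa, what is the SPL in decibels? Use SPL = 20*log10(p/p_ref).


p / p_ref = 12.995 / 2e-5 = 649750
SPL = 20 * log10(649750) = 116.25 dB


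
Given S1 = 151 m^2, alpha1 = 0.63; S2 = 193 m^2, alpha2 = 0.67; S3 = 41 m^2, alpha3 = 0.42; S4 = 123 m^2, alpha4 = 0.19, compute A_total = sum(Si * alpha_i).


151 * 0.63 = 95.13
193 * 0.67 = 129.31
41 * 0.42 = 17.22
123 * 0.19 = 23.37
A_total = 95.13 + 129.31 + 17.22 + 23.37 = 265.03 m^2


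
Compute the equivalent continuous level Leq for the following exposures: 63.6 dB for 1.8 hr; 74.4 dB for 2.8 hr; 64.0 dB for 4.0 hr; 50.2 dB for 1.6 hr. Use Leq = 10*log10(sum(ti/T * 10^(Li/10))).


T_total = 1.8 + 2.8 + 4.0 + 1.6 = 10.2 hr
(1.8/10.2) * 10^(63.6/10) = 404271
(2.8/10.2) * 10^(74.4/10) = 7.56063e+06
(4.0/10.2) * 10^(64.0/10) = 985054
(1.6/10.2) * 10^(50.2/10) = 16425.5
Sum = 404271 + 7.56063e+06 + 985054 + 16425.5 = 8.96638e+06
Leq = 10*log10(8.96638e+06) = 69.526 dB


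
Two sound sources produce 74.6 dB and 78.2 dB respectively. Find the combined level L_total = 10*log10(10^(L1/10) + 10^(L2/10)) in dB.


10^(74.6/10) = 2.88403e+07
10^(78.2/10) = 6.60693e+07
Sum = 2.88403e+07 + 6.60693e+07 = 9.49096e+07
L_total = 10*log10(9.49096e+07) = 79.773 dB


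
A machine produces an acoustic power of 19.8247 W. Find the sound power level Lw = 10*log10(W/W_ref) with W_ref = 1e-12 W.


W / W_ref = 19.8247 / 1e-12 = 1.98247e+13
Lw = 10 * log10(1.98247e+13) = 132.97 dB


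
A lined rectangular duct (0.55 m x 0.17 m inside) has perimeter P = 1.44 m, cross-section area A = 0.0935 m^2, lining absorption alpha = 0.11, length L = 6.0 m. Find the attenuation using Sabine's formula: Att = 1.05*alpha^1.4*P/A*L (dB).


alpha^1.4 = 0.11^1.4 = 0.0454935
Attenuation rate = 1.05 * alpha^1.4 * P / A
= 1.05 * 0.0454935 * 1.44 / 0.0935 = 0.735681 dB/m
Total Att = 0.735681 * 6.0 = 4.4141 dB


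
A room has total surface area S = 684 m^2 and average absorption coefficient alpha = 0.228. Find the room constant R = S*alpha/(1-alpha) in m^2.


R = 684 * 0.228 / (1 - 0.228) = 202.01 m^2


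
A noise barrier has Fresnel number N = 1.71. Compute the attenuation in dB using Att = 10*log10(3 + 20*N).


3 + 20*N = 3 + 20*1.71 = 37.2
Att = 10*log10(37.2) = 15.705 dB


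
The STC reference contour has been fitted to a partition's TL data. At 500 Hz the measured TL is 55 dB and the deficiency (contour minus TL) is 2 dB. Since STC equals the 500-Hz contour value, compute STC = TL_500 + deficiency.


By ASTM E413, STC = value of the fitted reference contour at 500 Hz.
Contour value at 500 Hz = TL_500 + deficiency = 55 + 2 = 57
STC = 57


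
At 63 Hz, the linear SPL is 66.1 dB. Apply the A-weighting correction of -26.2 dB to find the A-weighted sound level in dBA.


A-weighting table: 63 Hz -> -26.2 dB correction
SPL_A = SPL + correction = 66.1 + (-26.2) = 39.9 dBA


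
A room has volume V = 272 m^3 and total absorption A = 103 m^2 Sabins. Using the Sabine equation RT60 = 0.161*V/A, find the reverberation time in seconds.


RT60 = 0.161 * 272 / 103 = 0.42517 s


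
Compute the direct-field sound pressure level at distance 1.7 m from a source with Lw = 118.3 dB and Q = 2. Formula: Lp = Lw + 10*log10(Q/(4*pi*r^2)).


4*pi*r^2 = 4*pi*1.7^2 = 36.3168 m^2
Q / (4*pi*r^2) = 2 / 36.3168 = 0.0550709
Lp = 118.3 + 10*log10(0.0550709) = 105.71 dB


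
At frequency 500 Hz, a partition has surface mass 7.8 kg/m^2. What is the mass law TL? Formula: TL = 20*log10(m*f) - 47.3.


m * f = 7.8 * 500 = 3900
20*log10(3900) = 71.8213 dB
TL = 71.8213 - 47.3 = 24.521 dB


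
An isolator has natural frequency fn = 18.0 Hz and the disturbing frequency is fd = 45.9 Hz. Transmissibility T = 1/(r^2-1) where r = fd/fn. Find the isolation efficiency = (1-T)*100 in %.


r = 45.9 / 18.0 = 2.55
r^2 - 1 = 2.55^2 - 1 = 5.5025
T = 1/5.5025 = 0.181736
Efficiency = (1 - 0.181736)*100 = 81.826 %


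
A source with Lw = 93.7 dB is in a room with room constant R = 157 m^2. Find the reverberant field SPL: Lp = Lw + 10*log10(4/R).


4/R = 4/157 = 0.0254777
Lp = 93.7 + 10*log10(0.0254777) = 77.762 dB


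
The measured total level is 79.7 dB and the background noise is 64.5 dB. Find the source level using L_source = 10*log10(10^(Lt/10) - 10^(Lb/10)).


10^(79.7/10) = 9.33254e+07
10^(64.5/10) = 2.81838e+06
Difference = 9.33254e+07 - 2.81838e+06 = 9.0507e+07
L_source = 10*log10(9.0507e+07) = 79.567 dB


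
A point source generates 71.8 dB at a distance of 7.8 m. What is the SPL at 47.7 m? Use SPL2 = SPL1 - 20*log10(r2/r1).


r2/r1 = 47.7/7.8 = 6.11538
Correction = 20*log10(6.11538) = 15.7285 dB
SPL2 = 71.8 - 15.7285 = 56.072 dB


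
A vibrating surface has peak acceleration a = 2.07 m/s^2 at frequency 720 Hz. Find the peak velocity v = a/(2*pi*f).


omega = 2*pi*f = 2*pi*720 = 4523.89 rad/s
v = a / omega = 2.07 / 4523.89 = 0.00045757 m/s


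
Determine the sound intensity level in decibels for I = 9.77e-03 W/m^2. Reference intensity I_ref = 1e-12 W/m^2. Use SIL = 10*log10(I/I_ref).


I / I_ref = 9.77e-03 / 1e-12 = 9.77e+09
SIL = 10 * log10(9.77e+09) = 99.899 dB


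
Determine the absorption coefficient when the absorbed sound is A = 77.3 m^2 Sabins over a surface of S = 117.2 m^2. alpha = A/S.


Absorption coefficient = absorbed power / incident power
alpha = A / S = 77.3 / 117.2 = 0.65956


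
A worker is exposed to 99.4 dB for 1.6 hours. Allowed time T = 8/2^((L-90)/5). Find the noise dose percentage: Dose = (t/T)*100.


T_allowed = 8 / 2^((99.4 - 90)/5) = 2.17347 hr
Dose = 1.6 / 2.17347 * 100 = 73.615 %


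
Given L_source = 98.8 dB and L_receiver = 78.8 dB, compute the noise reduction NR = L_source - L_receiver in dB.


NR = L_source - L_receiver (difference between source and receiving room levels)
NR = 98.8 - 78.8 = 20 dB


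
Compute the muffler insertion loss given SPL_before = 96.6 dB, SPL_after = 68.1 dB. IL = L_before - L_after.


Insertion loss = SPL without muffler - SPL with muffler
IL = 96.6 - 68.1 = 28.5 dB


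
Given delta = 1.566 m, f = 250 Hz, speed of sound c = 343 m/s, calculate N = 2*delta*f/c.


N = 2*delta*f/c = 2*delta/lambda, where lambda = c/f
lambda = 343 / 250 = 1.372 m
N = 2 * 1.566 / 1.372 = 2.2828


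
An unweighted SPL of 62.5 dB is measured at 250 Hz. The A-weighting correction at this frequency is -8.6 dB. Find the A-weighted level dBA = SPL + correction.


A-weighting table: 250 Hz -> -8.6 dB correction
SPL_A = SPL + correction = 62.5 + (-8.6) = 53.9 dBA


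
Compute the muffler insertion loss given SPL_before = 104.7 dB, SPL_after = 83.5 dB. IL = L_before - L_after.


Insertion loss = SPL without muffler - SPL with muffler
IL = 104.7 - 83.5 = 21.2 dB


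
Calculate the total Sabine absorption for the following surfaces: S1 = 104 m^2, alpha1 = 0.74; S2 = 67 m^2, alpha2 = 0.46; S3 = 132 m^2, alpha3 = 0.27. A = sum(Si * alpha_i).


104 * 0.74 = 76.96
67 * 0.46 = 30.82
132 * 0.27 = 35.64
A_total = 76.96 + 30.82 + 35.64 = 143.42 m^2


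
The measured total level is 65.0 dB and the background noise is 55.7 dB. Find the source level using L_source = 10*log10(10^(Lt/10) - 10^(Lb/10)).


10^(65.0/10) = 3.16228e+06
10^(55.7/10) = 371535
Difference = 3.16228e+06 - 371535 = 2.79074e+06
L_source = 10*log10(2.79074e+06) = 64.457 dB


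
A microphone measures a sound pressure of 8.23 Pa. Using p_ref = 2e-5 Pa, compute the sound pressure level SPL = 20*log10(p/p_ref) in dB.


p / p_ref = 8.23 / 2e-5 = 411500
SPL = 20 * log10(411500) = 112.29 dB


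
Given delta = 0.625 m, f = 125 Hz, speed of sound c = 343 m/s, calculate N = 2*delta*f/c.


N = 2*delta*f/c = 2*delta/lambda, where lambda = c/f
lambda = 343 / 125 = 2.744 m
N = 2 * 0.625 / 2.744 = 0.45554


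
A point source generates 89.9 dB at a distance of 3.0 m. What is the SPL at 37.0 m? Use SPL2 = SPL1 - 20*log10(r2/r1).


r2/r1 = 37.0/3.0 = 12.3333
Correction = 20*log10(12.3333) = 21.8216 dB
SPL2 = 89.9 - 21.8216 = 68.078 dB


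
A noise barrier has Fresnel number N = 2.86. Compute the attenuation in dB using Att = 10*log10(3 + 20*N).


3 + 20*N = 3 + 20*2.86 = 60.2
Att = 10*log10(60.2) = 17.796 dB


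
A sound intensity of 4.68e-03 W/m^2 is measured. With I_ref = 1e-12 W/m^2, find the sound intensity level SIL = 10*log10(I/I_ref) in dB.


I / I_ref = 4.68e-03 / 1e-12 = 4.68e+09
SIL = 10 * log10(4.68e+09) = 96.702 dB


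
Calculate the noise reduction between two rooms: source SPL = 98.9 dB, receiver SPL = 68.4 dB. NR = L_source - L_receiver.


NR = L_source - L_receiver (difference between source and receiving room levels)
NR = 98.9 - 68.4 = 30.5 dB


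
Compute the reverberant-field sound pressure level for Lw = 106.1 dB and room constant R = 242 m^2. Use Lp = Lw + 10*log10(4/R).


4/R = 4/242 = 0.0165289
Lp = 106.1 + 10*log10(0.0165289) = 88.282 dB


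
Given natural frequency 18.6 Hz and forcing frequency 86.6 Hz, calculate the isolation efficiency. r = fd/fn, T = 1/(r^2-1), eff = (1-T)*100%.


r = 86.6 / 18.6 = 4.65591
r^2 - 1 = 4.65591^2 - 1 = 20.6775
T = 1/20.6775 = 0.0483617
Efficiency = (1 - 0.0483617)*100 = 95.164 %


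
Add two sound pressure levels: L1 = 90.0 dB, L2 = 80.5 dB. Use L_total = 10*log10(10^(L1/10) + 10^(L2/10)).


10^(90.0/10) = 1e+09
10^(80.5/10) = 1.12202e+08
Sum = 1e+09 + 1.12202e+08 = 1.1122e+09
L_total = 10*log10(1.1122e+09) = 90.462 dB


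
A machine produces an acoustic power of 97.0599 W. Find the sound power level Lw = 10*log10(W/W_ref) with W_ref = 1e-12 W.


W / W_ref = 97.0599 / 1e-12 = 9.70599e+13
Lw = 10 * log10(9.70599e+13) = 139.87 dB


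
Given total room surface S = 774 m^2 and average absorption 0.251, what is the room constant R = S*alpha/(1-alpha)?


R = 774 * 0.251 / (1 - 0.251) = 259.38 m^2


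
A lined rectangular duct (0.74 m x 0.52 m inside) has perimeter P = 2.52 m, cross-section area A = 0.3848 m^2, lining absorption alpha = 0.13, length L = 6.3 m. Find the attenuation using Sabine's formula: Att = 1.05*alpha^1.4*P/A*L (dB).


alpha^1.4 = 0.13^1.4 = 0.0574805
Attenuation rate = 1.05 * alpha^1.4 * P / A
= 1.05 * 0.0574805 * 2.52 / 0.3848 = 0.395253 dB/m
Total Att = 0.395253 * 6.3 = 2.4901 dB


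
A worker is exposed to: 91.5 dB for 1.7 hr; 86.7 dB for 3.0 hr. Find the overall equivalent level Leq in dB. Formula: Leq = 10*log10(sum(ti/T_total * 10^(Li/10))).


T_total = 1.7 + 3.0 = 4.7 hr
(1.7/4.7) * 10^(91.5/10) = 5.10918e+08
(3.0/4.7) * 10^(86.7/10) = 2.98554e+08
Sum = 5.10918e+08 + 2.98554e+08 = 8.09472e+08
Leq = 10*log10(8.09472e+08) = 89.082 dB


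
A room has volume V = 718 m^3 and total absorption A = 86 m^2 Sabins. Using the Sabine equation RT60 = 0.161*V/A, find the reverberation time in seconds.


RT60 = 0.161 * 718 / 86 = 1.3442 s


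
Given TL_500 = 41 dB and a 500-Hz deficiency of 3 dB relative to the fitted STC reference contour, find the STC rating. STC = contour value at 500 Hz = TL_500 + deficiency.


By ASTM E413, STC = value of the fitted reference contour at 500 Hz.
Contour value at 500 Hz = TL_500 + deficiency = 41 + 3 = 44
STC = 44


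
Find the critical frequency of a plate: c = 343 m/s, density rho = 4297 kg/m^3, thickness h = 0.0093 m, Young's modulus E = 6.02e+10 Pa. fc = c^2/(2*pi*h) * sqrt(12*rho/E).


12*rho/E = 12*4297/6.02e+10 = 8.56545e-07
sqrt(12*rho/E) = sqrt(8.56545e-07) = 0.000925497
c^2/(2*pi*h) = 343^2/(2*pi*0.0093) = 2.01338e+06
fc = 2.01338e+06 * 0.000925497 = 1863.4 Hz


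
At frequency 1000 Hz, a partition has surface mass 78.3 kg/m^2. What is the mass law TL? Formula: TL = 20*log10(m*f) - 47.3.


m * f = 78.3 * 1000 = 78300
20*log10(78300) = 97.8752 dB
TL = 97.8752 - 47.3 = 50.575 dB


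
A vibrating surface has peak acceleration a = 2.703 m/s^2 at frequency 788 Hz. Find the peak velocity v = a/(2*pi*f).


omega = 2*pi*f = 2*pi*788 = 4951.15 rad/s
v = a / omega = 2.703 / 4951.15 = 0.00054593 m/s


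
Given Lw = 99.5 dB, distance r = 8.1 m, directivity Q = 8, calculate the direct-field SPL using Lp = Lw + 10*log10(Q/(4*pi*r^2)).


4*pi*r^2 = 4*pi*8.1^2 = 824.48 m^2
Q / (4*pi*r^2) = 8 / 824.48 = 0.00970309
Lp = 99.5 + 10*log10(0.00970309) = 79.369 dB


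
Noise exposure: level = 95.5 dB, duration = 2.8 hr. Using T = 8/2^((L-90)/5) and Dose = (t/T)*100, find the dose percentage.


T_allowed = 8 / 2^((95.5 - 90)/5) = 3.73213 hr
Dose = 2.8 / 3.73213 * 100 = 75.024 %


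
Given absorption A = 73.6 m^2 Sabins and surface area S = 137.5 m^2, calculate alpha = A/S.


Absorption coefficient = absorbed power / incident power
alpha = A / S = 73.6 / 137.5 = 0.53527


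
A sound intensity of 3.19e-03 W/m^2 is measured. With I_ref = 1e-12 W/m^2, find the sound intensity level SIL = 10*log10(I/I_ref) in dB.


I / I_ref = 3.19e-03 / 1e-12 = 3.19e+09
SIL = 10 * log10(3.19e+09) = 95.038 dB


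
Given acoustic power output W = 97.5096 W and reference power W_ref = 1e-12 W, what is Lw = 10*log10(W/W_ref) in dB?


W / W_ref = 97.5096 / 1e-12 = 9.75096e+13
Lw = 10 * log10(9.75096e+13) = 139.89 dB


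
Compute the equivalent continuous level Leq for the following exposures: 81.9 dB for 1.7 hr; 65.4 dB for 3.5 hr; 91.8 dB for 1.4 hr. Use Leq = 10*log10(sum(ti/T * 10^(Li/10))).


T_total = 1.7 + 3.5 + 1.4 = 6.6 hr
(1.7/6.6) * 10^(81.9/10) = 3.98938e+07
(3.5/6.6) * 10^(65.4/10) = 1.83876e+06
(1.4/6.6) * 10^(91.8/10) = 3.21058e+08
Sum = 3.98938e+07 + 1.83876e+06 + 3.21058e+08 = 3.62791e+08
Leq = 10*log10(3.62791e+08) = 85.597 dB


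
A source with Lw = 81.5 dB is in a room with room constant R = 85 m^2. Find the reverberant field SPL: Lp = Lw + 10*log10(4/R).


4/R = 4/85 = 0.0470588
Lp = 81.5 + 10*log10(0.0470588) = 68.226 dB


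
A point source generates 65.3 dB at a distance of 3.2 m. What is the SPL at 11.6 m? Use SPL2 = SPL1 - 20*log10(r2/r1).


r2/r1 = 11.6/3.2 = 3.625
Correction = 20*log10(3.625) = 11.1862 dB
SPL2 = 65.3 - 11.1862 = 54.114 dB


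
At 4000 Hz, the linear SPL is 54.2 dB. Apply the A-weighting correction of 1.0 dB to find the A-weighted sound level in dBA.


A-weighting table: 4000 Hz -> 1.0 dB correction
SPL_A = SPL + correction = 54.2 + (1.0) = 55.2 dBA


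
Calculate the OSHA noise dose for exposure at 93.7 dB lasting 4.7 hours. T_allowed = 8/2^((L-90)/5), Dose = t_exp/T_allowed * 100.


T_allowed = 8 / 2^((93.7 - 90)/5) = 4.78991 hr
Dose = 4.7 / 4.78991 * 100 = 98.123 %


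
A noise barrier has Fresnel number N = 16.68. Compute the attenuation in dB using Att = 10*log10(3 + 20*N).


3 + 20*N = 3 + 20*16.68 = 336.6
Att = 10*log10(336.6) = 25.271 dB


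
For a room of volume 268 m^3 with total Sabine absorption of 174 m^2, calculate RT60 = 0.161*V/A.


RT60 = 0.161 * 268 / 174 = 0.24798 s


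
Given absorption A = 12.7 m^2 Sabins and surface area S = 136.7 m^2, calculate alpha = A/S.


Absorption coefficient = absorbed power / incident power
alpha = A / S = 12.7 / 136.7 = 0.092904


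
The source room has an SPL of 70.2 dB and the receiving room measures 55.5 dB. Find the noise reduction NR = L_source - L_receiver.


NR = L_source - L_receiver (difference between source and receiving room levels)
NR = 70.2 - 55.5 = 14.7 dB


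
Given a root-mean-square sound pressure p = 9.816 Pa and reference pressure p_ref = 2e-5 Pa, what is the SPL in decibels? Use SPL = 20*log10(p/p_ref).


p / p_ref = 9.816 / 2e-5 = 490800
SPL = 20 * log10(490800) = 113.82 dB


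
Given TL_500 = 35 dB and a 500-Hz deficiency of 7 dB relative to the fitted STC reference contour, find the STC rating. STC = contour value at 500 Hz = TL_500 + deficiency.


By ASTM E413, STC = value of the fitted reference contour at 500 Hz.
Contour value at 500 Hz = TL_500 + deficiency = 35 + 7 = 42
STC = 42


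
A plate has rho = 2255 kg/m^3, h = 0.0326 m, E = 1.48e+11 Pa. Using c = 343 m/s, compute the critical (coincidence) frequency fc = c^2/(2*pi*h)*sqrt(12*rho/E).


12*rho/E = 12*2255/1.48e+11 = 1.82838e-07
sqrt(12*rho/E) = sqrt(1.82838e-07) = 0.000427596
c^2/(2*pi*h) = 343^2/(2*pi*0.0326) = 574369
fc = 574369 * 0.000427596 = 245.6 Hz


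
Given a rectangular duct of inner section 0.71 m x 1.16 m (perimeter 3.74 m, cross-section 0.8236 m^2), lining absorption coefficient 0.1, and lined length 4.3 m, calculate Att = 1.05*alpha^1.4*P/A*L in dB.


alpha^1.4 = 0.1^1.4 = 0.0398107
Attenuation rate = 1.05 * alpha^1.4 * P / A
= 1.05 * 0.0398107 * 3.74 / 0.8236 = 0.189821 dB/m
Total Att = 0.189821 * 4.3 = 0.81623 dB


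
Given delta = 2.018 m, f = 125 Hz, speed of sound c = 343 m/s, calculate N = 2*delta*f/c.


N = 2*delta*f/c = 2*delta/lambda, where lambda = c/f
lambda = 343 / 125 = 2.744 m
N = 2 * 2.018 / 2.744 = 1.4708


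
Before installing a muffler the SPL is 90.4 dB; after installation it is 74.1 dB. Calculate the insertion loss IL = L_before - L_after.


Insertion loss = SPL without muffler - SPL with muffler
IL = 90.4 - 74.1 = 16.3 dB


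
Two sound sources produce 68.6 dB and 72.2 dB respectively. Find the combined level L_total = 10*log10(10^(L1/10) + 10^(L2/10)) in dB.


10^(68.6/10) = 7.24436e+06
10^(72.2/10) = 1.65959e+07
Sum = 7.24436e+06 + 1.65959e+07 = 2.38403e+07
L_total = 10*log10(2.38403e+07) = 73.773 dB


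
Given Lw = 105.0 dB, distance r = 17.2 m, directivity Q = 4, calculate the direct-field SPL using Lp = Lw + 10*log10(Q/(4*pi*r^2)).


4*pi*r^2 = 4*pi*17.2^2 = 3717.64 m^2
Q / (4*pi*r^2) = 4 / 3717.64 = 0.00107595
Lp = 105.0 + 10*log10(0.00107595) = 75.318 dB


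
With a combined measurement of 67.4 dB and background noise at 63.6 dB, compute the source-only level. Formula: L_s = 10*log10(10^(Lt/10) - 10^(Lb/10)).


10^(67.4/10) = 5.49541e+06
10^(63.6/10) = 2.29087e+06
Difference = 5.49541e+06 - 2.29087e+06 = 3.20454e+06
L_source = 10*log10(3.20454e+06) = 65.058 dB


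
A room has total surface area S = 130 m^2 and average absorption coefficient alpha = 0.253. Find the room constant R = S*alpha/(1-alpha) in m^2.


R = 130 * 0.253 / (1 - 0.253) = 44.029 m^2


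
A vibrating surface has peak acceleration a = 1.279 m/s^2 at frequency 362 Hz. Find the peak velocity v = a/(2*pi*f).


omega = 2*pi*f = 2*pi*362 = 2274.51 rad/s
v = a / omega = 1.279 / 2274.51 = 0.00056232 m/s


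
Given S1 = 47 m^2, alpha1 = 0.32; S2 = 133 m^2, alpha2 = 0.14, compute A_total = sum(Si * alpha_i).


47 * 0.32 = 15.04
133 * 0.14 = 18.62
A_total = 15.04 + 18.62 = 33.66 m^2


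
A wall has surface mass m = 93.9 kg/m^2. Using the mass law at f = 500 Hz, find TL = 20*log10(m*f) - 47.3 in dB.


m * f = 93.9 * 500 = 46950
20*log10(46950) = 93.4327 dB
TL = 93.4327 - 47.3 = 46.133 dB


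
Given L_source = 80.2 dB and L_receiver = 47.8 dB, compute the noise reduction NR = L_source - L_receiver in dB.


NR = L_source - L_receiver (difference between source and receiving room levels)
NR = 80.2 - 47.8 = 32.4 dB


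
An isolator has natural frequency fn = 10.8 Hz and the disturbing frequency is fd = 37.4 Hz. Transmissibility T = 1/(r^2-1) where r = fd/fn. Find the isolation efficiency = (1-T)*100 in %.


r = 37.4 / 10.8 = 3.46296
r^2 - 1 = 3.46296^2 - 1 = 10.9921
T = 1/10.9921 = 0.0909744
Efficiency = (1 - 0.0909744)*100 = 90.903 %


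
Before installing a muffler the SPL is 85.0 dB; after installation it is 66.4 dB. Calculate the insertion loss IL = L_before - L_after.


Insertion loss = SPL without muffler - SPL with muffler
IL = 85.0 - 66.4 = 18.6 dB


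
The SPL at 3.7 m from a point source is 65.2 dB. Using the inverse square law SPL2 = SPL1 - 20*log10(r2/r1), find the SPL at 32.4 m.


r2/r1 = 32.4/3.7 = 8.75676
Correction = 20*log10(8.75676) = 18.8469 dB
SPL2 = 65.2 - 18.8469 = 46.353 dB


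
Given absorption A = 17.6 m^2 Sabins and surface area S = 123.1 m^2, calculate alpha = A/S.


Absorption coefficient = absorbed power / incident power
alpha = A / S = 17.6 / 123.1 = 0.14297


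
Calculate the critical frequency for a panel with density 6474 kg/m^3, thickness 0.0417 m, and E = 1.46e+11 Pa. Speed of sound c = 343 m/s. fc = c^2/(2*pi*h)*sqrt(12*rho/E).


12*rho/E = 12*6474/1.46e+11 = 5.3211e-07
sqrt(12*rho/E) = sqrt(5.3211e-07) = 0.000729459
c^2/(2*pi*h) = 343^2/(2*pi*0.0417) = 449027
fc = 449027 * 0.000729459 = 327.55 Hz


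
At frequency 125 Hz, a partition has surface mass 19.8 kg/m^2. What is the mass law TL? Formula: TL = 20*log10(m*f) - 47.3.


m * f = 19.8 * 125 = 2475
20*log10(2475) = 67.8715 dB
TL = 67.8715 - 47.3 = 20.572 dB


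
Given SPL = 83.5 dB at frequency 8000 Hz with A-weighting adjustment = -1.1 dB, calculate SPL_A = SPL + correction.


A-weighting table: 8000 Hz -> -1.1 dB correction
SPL_A = SPL + correction = 83.5 + (-1.1) = 82.4 dBA


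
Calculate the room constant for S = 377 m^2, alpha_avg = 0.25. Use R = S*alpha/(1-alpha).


R = 377 * 0.25 / (1 - 0.25) = 125.67 m^2


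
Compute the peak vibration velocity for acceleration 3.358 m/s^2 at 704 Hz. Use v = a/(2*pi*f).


omega = 2*pi*f = 2*pi*704 = 4423.36 rad/s
v = a / omega = 3.358 / 4423.36 = 0.00075915 m/s


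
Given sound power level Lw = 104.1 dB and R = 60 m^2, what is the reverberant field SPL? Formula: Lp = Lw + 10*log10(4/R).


4/R = 4/60 = 0.0666667
Lp = 104.1 + 10*log10(0.0666667) = 92.339 dB


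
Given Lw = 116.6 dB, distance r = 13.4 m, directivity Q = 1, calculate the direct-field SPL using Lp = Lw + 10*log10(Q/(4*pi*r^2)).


4*pi*r^2 = 4*pi*13.4^2 = 2256.42 m^2
Q / (4*pi*r^2) = 1 / 2256.42 = 0.00044318
Lp = 116.6 + 10*log10(0.00044318) = 83.066 dB


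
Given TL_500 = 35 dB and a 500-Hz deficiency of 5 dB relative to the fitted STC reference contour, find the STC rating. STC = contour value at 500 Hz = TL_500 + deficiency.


By ASTM E413, STC = value of the fitted reference contour at 500 Hz.
Contour value at 500 Hz = TL_500 + deficiency = 35 + 5 = 40
STC = 40


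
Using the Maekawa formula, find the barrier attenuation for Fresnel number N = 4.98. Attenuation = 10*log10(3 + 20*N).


3 + 20*N = 3 + 20*4.98 = 102.6
Att = 10*log10(102.6) = 20.111 dB


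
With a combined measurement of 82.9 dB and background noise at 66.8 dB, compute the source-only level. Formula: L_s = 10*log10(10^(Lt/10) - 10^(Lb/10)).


10^(82.9/10) = 1.94984e+08
10^(66.8/10) = 4.7863e+06
Difference = 1.94984e+08 - 4.7863e+06 = 1.90198e+08
L_source = 10*log10(1.90198e+08) = 82.792 dB


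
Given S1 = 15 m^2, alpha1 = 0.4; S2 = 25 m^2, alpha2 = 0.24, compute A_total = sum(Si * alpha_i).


15 * 0.4 = 6
25 * 0.24 = 6
A_total = 6 + 6 = 12 m^2


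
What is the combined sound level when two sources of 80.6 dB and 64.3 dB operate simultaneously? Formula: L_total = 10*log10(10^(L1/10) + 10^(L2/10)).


10^(80.6/10) = 1.14815e+08
10^(64.3/10) = 2.69153e+06
Sum = 1.14815e+08 + 2.69153e+06 = 1.17507e+08
L_total = 10*log10(1.17507e+08) = 80.701 dB


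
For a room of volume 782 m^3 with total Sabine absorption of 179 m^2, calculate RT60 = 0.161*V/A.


RT60 = 0.161 * 782 / 179 = 0.70336 s


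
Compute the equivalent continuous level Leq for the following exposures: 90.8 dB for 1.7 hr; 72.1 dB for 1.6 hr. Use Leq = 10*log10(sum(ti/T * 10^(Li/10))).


T_total = 1.7 + 1.6 = 3.3 hr
(1.7/3.3) * 10^(90.8/10) = 6.19348e+08
(1.6/3.3) * 10^(72.1/10) = 7.86332e+06
Sum = 6.19348e+08 + 7.86332e+06 = 6.27211e+08
Leq = 10*log10(6.27211e+08) = 87.974 dB


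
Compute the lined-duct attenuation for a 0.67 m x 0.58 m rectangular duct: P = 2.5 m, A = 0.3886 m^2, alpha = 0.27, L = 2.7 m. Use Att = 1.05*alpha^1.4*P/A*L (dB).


alpha^1.4 = 0.27^1.4 = 0.159922
Attenuation rate = 1.05 * alpha^1.4 * P / A
= 1.05 * 0.159922 * 2.5 / 0.3886 = 1.08028 dB/m
Total Att = 1.08028 * 2.7 = 2.9168 dB


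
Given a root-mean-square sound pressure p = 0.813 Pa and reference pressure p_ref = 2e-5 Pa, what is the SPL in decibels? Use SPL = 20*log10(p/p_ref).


p / p_ref = 0.813 / 2e-5 = 40650
SPL = 20 * log10(40650) = 92.181 dB


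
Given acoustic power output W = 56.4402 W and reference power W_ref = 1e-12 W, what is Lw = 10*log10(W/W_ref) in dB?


W / W_ref = 56.4402 / 1e-12 = 5.64402e+13
Lw = 10 * log10(5.64402e+13) = 137.52 dB


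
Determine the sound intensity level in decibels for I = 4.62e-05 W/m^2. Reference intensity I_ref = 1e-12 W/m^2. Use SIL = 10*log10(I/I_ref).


I / I_ref = 4.62e-05 / 1e-12 = 4.62e+07
SIL = 10 * log10(4.62e+07) = 76.646 dB


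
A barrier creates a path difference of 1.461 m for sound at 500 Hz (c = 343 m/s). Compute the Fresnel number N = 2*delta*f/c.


N = 2*delta*f/c = 2*delta/lambda, where lambda = c/f
lambda = 343 / 500 = 0.686 m
N = 2 * 1.461 / 0.686 = 4.2595


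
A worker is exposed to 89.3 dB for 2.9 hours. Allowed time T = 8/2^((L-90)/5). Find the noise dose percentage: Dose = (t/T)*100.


T_allowed = 8 / 2^((89.3 - 90)/5) = 8.81524 hr
Dose = 2.9 / 8.81524 * 100 = 32.898 %


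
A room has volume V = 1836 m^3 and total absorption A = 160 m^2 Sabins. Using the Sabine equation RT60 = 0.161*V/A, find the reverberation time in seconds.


RT60 = 0.161 * 1836 / 160 = 1.8475 s


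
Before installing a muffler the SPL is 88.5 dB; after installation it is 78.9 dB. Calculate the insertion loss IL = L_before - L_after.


Insertion loss = SPL without muffler - SPL with muffler
IL = 88.5 - 78.9 = 9.6 dB


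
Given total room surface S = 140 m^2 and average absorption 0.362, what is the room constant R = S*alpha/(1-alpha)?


R = 140 * 0.362 / (1 - 0.362) = 79.436 m^2


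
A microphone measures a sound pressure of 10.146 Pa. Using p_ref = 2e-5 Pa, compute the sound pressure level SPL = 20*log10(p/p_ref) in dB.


p / p_ref = 10.146 / 2e-5 = 507300
SPL = 20 * log10(507300) = 114.11 dB


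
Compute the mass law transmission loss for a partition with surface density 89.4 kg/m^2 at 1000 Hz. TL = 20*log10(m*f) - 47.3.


m * f = 89.4 * 1000 = 89400
20*log10(89400) = 99.0268 dB
TL = 99.0268 - 47.3 = 51.727 dB


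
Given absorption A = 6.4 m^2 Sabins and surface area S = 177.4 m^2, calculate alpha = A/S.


Absorption coefficient = absorbed power / incident power
alpha = A / S = 6.4 / 177.4 = 0.036077


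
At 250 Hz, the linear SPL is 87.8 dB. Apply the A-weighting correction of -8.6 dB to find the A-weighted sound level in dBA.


A-weighting table: 250 Hz -> -8.6 dB correction
SPL_A = SPL + correction = 87.8 + (-8.6) = 79.2 dBA


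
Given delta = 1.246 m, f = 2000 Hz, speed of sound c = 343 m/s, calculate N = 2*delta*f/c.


N = 2*delta*f/c = 2*delta/lambda, where lambda = c/f
lambda = 343 / 2000 = 0.1715 m
N = 2 * 1.246 / 0.1715 = 14.531


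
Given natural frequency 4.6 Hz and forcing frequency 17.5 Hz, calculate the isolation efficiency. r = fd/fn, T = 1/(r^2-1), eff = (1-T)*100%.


r = 17.5 / 4.6 = 3.80435
r^2 - 1 = 3.80435^2 - 1 = 13.4731
T = 1/13.4731 = 0.074222
Efficiency = (1 - 0.074222)*100 = 92.578 %


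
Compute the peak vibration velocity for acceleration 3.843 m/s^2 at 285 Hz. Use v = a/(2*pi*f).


omega = 2*pi*f = 2*pi*285 = 1790.71 rad/s
v = a / omega = 3.843 / 1790.71 = 0.0021461 m/s


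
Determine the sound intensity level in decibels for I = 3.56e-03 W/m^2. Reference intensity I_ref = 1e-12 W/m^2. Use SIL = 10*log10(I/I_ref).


I / I_ref = 3.56e-03 / 1e-12 = 3.56e+09
SIL = 10 * log10(3.56e+09) = 95.514 dB


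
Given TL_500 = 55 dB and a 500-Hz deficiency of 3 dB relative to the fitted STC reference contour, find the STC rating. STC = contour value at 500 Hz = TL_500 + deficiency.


By ASTM E413, STC = value of the fitted reference contour at 500 Hz.
Contour value at 500 Hz = TL_500 + deficiency = 55 + 3 = 58
STC = 58


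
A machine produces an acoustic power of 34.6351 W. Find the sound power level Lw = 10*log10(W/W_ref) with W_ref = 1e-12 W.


W / W_ref = 34.6351 / 1e-12 = 3.46351e+13
Lw = 10 * log10(3.46351e+13) = 135.4 dB


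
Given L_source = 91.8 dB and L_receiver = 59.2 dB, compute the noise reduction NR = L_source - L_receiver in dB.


NR = L_source - L_receiver (difference between source and receiving room levels)
NR = 91.8 - 59.2 = 32.6 dB


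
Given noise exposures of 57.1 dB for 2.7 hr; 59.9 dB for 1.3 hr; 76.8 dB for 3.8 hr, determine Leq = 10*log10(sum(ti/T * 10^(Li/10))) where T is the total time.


T_total = 2.7 + 1.3 + 3.8 = 7.8 hr
(2.7/7.8) * 10^(57.1/10) = 177529
(1.3/7.8) * 10^(59.9/10) = 162873
(3.8/7.8) * 10^(76.8/10) = 2.33179e+07
Sum = 177529 + 162873 + 2.33179e+07 = 2.36583e+07
Leq = 10*log10(2.36583e+07) = 73.74 dB


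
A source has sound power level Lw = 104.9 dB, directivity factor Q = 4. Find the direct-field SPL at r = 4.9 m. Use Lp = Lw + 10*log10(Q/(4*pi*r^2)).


4*pi*r^2 = 4*pi*4.9^2 = 301.719 m^2
Q / (4*pi*r^2) = 4 / 301.719 = 0.0132574
Lp = 104.9 + 10*log10(0.0132574) = 86.125 dB


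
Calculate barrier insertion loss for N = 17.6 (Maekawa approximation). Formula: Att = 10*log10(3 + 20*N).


3 + 20*N = 3 + 20*17.6 = 355
Att = 10*log10(355) = 25.502 dB


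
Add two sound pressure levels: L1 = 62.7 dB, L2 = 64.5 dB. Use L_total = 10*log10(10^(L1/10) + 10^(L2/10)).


10^(62.7/10) = 1.86209e+06
10^(64.5/10) = 2.81838e+06
Sum = 1.86209e+06 + 2.81838e+06 = 4.68047e+06
L_total = 10*log10(4.68047e+06) = 66.703 dB


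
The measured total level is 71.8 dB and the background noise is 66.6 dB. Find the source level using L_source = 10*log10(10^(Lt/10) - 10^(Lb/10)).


10^(71.8/10) = 1.51356e+07
10^(66.6/10) = 4.57088e+06
Difference = 1.51356e+07 - 4.57088e+06 = 1.05647e+07
L_source = 10*log10(1.05647e+07) = 70.239 dB


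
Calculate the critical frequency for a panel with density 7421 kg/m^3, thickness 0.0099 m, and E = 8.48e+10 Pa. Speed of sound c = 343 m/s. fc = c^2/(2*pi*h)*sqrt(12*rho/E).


12*rho/E = 12*7421/8.48e+10 = 1.05014e-06
sqrt(12*rho/E) = sqrt(1.05014e-06) = 0.00102476
c^2/(2*pi*h) = 343^2/(2*pi*0.0099) = 1.89136e+06
fc = 1.89136e+06 * 0.00102476 = 1938.2 Hz


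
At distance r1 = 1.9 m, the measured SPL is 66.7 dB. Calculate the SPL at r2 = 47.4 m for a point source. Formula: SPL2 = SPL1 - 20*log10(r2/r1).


r2/r1 = 47.4/1.9 = 24.9474
Correction = 20*log10(24.9474) = 27.9405 dB
SPL2 = 66.7 - 27.9405 = 38.76 dB


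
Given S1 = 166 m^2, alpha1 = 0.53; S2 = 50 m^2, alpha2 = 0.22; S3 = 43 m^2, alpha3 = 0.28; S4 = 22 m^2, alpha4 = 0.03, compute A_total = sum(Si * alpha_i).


166 * 0.53 = 87.98
50 * 0.22 = 11
43 * 0.28 = 12.04
22 * 0.03 = 0.66
A_total = 87.98 + 11 + 12.04 + 0.66 = 111.68 m^2


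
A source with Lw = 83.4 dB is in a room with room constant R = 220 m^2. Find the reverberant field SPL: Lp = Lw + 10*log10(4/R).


4/R = 4/220 = 0.0181818
Lp = 83.4 + 10*log10(0.0181818) = 65.996 dB


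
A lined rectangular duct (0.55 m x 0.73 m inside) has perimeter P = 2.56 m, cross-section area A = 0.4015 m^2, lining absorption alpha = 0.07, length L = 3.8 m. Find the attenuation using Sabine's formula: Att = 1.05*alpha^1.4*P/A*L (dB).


alpha^1.4 = 0.07^1.4 = 0.0241622
Attenuation rate = 1.05 * alpha^1.4 * P / A
= 1.05 * 0.0241622 * 2.56 / 0.4015 = 0.161763 dB/m
Total Att = 0.161763 * 3.8 = 0.6147 dB


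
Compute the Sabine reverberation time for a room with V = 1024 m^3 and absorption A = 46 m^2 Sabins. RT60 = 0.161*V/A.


RT60 = 0.161 * 1024 / 46 = 3.584 s


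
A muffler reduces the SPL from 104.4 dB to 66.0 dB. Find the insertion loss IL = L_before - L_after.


Insertion loss = SPL without muffler - SPL with muffler
IL = 104.4 - 66.0 = 38.4 dB


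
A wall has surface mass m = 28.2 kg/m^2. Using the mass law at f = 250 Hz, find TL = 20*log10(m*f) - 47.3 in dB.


m * f = 28.2 * 250 = 7050
20*log10(7050) = 76.9638 dB
TL = 76.9638 - 47.3 = 29.664 dB


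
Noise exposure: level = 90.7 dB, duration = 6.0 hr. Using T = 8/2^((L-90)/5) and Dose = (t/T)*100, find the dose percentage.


T_allowed = 8 / 2^((90.7 - 90)/5) = 7.26015 hr
Dose = 6.0 / 7.26015 * 100 = 82.643 %


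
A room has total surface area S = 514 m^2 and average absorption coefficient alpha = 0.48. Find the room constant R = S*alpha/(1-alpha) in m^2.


R = 514 * 0.48 / (1 - 0.48) = 474.46 m^2


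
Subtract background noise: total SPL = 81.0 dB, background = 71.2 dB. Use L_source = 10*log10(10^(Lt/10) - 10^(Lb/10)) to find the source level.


10^(81.0/10) = 1.25893e+08
10^(71.2/10) = 1.31826e+07
Difference = 1.25893e+08 - 1.31826e+07 = 1.1271e+08
L_source = 10*log10(1.1271e+08) = 80.52 dB


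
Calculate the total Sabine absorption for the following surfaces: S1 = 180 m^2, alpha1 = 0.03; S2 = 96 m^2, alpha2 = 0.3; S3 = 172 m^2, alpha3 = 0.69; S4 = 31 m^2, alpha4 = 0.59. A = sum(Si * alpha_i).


180 * 0.03 = 5.4
96 * 0.3 = 28.8
172 * 0.69 = 118.68
31 * 0.59 = 18.29
A_total = 5.4 + 28.8 + 118.68 + 18.29 = 171.17 m^2


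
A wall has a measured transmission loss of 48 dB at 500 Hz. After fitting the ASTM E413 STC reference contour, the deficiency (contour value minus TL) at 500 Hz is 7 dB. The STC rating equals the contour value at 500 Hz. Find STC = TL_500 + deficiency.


By ASTM E413, STC = value of the fitted reference contour at 500 Hz.
Contour value at 500 Hz = TL_500 + deficiency = 48 + 7 = 55
STC = 55


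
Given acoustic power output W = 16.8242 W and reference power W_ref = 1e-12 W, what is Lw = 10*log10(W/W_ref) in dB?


W / W_ref = 16.8242 / 1e-12 = 1.68242e+13
Lw = 10 * log10(1.68242e+13) = 132.26 dB


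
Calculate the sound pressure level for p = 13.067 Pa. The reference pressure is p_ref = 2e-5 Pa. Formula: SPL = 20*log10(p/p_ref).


p / p_ref = 13.067 / 2e-5 = 653350
SPL = 20 * log10(653350) = 116.3 dB


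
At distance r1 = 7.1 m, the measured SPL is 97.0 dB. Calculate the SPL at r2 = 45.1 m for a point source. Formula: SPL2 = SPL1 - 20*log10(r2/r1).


r2/r1 = 45.1/7.1 = 6.35211
Correction = 20*log10(6.35211) = 16.0584 dB
SPL2 = 97.0 - 16.0584 = 80.942 dB


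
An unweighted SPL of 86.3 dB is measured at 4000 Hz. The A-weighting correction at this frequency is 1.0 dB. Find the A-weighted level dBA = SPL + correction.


A-weighting table: 4000 Hz -> 1.0 dB correction
SPL_A = SPL + correction = 86.3 + (1.0) = 87.3 dBA


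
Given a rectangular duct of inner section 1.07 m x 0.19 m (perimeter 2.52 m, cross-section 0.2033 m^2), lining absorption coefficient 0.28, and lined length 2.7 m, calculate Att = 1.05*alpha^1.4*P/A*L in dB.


alpha^1.4 = 0.28^1.4 = 0.168276
Attenuation rate = 1.05 * alpha^1.4 * P / A
= 1.05 * 0.168276 * 2.52 / 0.2033 = 2.19015 dB/m
Total Att = 2.19015 * 2.7 = 5.9134 dB


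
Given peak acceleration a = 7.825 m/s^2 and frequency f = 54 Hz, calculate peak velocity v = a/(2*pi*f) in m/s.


omega = 2*pi*f = 2*pi*54 = 339.292 rad/s
v = a / omega = 7.825 / 339.292 = 0.023063 m/s


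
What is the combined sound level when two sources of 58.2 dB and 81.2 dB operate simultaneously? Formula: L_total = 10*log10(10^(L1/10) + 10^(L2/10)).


10^(58.2/10) = 660693
10^(81.2/10) = 1.31826e+08
Sum = 660693 + 1.31826e+08 = 1.32487e+08
L_total = 10*log10(1.32487e+08) = 81.222 dB


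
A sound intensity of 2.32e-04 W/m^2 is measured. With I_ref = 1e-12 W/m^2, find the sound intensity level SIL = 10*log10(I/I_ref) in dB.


I / I_ref = 2.32e-04 / 1e-12 = 2.32e+08
SIL = 10 * log10(2.32e+08) = 83.655 dB
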